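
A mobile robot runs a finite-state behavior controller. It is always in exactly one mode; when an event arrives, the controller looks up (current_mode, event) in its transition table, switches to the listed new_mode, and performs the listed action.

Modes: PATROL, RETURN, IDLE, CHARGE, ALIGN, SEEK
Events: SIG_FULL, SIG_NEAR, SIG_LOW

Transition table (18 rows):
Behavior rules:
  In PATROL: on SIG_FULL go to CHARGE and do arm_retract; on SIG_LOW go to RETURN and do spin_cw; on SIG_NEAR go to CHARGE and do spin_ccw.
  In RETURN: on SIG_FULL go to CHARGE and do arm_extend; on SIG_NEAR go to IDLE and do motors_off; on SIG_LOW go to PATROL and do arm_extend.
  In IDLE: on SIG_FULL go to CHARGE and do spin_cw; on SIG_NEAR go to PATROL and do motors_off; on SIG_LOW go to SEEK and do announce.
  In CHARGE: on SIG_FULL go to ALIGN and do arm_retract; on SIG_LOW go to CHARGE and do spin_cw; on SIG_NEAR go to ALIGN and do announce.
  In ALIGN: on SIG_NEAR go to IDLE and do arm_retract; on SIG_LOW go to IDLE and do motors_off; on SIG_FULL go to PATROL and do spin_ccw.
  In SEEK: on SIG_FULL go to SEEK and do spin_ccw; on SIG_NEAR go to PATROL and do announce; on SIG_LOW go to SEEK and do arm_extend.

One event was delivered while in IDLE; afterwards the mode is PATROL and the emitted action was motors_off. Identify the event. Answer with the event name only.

SIG_NEAR

try SIG_FULL: (IDLE, SIG_FULL) → (CHARGE, spin_cw)
try SIG_NEAR: (IDLE, SIG_NEAR) → (PATROL, motors_off)  ← matches
try SIG_LOW: (IDLE, SIG_LOW) → (SEEK, announce)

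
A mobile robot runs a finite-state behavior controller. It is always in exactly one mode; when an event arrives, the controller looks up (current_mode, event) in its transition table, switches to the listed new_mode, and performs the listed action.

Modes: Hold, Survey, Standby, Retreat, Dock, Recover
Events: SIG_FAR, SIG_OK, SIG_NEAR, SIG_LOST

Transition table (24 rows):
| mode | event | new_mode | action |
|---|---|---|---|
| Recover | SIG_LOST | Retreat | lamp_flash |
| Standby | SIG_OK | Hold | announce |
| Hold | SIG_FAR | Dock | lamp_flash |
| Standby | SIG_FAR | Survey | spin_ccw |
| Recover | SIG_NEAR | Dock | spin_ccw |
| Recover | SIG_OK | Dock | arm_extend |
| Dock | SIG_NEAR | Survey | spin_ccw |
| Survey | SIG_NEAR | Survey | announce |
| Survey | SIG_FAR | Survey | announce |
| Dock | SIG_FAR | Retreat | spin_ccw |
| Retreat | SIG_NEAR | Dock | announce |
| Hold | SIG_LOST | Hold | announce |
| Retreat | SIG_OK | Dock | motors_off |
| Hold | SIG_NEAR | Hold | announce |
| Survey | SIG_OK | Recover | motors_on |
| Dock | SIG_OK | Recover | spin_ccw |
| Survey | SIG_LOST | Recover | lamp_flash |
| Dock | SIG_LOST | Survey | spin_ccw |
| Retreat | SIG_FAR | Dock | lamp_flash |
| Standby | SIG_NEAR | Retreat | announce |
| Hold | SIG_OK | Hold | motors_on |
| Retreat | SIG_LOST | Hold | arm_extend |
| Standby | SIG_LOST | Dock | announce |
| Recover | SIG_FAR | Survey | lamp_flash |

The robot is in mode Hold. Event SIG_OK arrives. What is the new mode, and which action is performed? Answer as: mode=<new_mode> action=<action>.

current mode = Hold; filter table to that mode:
  (Hold, SIG_FAR) → (Dock, lamp_flash)
  (Hold, SIG_LOST) → (Hold, announce)
  (Hold, SIG_NEAR) → (Hold, announce)
  (Hold, SIG_OK) → (Hold, motors_on)  ← event matches
event = SIG_OK selects (Hold, motors_on)

mode=Hold action=motors_on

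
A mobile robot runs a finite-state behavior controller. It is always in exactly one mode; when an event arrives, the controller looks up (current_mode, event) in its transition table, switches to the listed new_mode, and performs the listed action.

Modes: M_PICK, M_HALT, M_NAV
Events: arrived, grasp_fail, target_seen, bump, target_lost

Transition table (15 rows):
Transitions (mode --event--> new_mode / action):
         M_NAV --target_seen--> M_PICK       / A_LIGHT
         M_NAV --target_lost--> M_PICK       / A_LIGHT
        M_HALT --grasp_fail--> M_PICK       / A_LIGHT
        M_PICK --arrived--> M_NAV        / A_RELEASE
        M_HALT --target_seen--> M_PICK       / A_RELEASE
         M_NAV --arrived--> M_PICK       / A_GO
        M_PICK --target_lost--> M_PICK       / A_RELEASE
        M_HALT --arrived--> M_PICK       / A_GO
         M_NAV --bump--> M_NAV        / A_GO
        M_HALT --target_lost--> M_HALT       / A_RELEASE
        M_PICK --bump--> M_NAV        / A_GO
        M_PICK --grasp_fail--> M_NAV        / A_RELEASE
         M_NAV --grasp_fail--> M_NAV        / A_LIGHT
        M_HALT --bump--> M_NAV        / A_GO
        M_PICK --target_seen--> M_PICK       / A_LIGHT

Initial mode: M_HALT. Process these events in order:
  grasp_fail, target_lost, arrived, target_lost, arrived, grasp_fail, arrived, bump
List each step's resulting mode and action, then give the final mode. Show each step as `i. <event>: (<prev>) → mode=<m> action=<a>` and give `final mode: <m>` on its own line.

final mode: M_NAV

1. grasp_fail: (M_HALT) → mode=M_PICK action=A_LIGHT
2. target_lost: (M_PICK) → mode=M_PICK action=A_RELEASE
3. arrived: (M_PICK) → mode=M_NAV action=A_RELEASE
4. target_lost: (M_NAV) → mode=M_PICK action=A_LIGHT
5. arrived: (M_PICK) → mode=M_NAV action=A_RELEASE
6. grasp_fail: (M_NAV) → mode=M_NAV action=A_LIGHT
7. arrived: (M_NAV) → mode=M_PICK action=A_GO
8. bump: (M_PICK) → mode=M_NAV action=A_GO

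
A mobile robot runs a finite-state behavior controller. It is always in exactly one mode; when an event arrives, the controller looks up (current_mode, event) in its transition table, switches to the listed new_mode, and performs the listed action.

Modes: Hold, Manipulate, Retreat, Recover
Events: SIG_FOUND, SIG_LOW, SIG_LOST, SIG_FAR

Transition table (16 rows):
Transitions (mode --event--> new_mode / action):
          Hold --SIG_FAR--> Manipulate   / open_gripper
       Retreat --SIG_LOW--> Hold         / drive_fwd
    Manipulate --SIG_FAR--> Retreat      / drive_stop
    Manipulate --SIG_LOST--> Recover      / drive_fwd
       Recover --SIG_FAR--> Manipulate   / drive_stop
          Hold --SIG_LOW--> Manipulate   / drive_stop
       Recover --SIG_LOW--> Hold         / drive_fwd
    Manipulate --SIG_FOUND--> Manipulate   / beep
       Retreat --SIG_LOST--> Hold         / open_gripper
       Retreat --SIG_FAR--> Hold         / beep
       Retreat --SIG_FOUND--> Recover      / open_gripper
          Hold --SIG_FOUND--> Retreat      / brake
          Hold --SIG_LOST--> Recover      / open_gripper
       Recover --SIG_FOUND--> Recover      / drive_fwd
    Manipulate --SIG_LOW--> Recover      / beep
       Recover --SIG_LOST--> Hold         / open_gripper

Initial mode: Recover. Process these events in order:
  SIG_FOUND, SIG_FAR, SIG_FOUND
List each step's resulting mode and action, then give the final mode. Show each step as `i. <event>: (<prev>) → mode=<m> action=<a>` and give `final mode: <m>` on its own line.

1. SIG_FOUND: (Recover) → mode=Recover action=drive_fwd
2. SIG_FAR: (Recover) → mode=Manipulate action=drive_stop
3. SIG_FOUND: (Manipulate) → mode=Manipulate action=beep

final mode: Manipulate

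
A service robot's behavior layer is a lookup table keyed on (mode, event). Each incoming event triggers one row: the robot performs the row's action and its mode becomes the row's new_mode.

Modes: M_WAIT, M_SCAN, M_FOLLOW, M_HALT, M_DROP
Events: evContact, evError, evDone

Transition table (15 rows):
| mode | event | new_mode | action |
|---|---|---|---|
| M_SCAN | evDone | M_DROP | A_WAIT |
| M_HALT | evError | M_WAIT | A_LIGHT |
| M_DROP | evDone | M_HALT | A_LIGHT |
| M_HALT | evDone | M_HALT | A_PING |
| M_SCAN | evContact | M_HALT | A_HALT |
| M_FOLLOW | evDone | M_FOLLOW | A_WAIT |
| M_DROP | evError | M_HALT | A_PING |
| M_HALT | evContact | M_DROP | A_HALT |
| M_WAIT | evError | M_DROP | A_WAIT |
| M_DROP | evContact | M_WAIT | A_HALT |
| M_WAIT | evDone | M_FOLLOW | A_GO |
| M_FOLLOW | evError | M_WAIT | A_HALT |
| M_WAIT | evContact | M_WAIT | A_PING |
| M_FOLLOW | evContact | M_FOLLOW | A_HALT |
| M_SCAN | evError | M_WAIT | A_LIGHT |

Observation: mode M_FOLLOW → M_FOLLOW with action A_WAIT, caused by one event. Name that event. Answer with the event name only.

evDone

try evContact: (M_FOLLOW, evContact) → (M_FOLLOW, A_HALT)
try evError: (M_FOLLOW, evError) → (M_WAIT, A_HALT)
try evDone: (M_FOLLOW, evDone) → (M_FOLLOW, A_WAIT)  ← matches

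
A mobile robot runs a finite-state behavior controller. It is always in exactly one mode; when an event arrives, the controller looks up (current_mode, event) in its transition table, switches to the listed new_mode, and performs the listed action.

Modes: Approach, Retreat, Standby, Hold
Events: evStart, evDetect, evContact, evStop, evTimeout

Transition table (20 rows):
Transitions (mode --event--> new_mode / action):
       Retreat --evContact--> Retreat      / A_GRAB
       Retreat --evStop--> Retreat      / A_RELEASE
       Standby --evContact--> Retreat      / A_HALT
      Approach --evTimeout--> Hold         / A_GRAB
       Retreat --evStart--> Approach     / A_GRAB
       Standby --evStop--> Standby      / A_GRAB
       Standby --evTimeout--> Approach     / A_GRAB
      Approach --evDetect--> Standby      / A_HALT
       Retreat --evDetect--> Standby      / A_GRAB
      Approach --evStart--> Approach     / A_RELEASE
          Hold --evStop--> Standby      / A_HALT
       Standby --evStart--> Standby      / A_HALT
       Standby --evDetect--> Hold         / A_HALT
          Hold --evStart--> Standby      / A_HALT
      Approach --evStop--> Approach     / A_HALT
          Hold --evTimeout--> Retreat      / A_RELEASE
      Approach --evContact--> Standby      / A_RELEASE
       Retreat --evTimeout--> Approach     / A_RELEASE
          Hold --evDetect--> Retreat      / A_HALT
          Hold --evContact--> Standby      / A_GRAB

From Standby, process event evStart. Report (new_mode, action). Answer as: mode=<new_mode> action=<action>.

current mode = Standby; filter table to that mode:
  (Standby, evContact) → (Retreat, A_HALT)
  (Standby, evStop) → (Standby, A_GRAB)
  (Standby, evTimeout) → (Approach, A_GRAB)
  (Standby, evStart) → (Standby, A_HALT)  ← event matches
  (Standby, evDetect) → (Hold, A_HALT)
event = evStart selects (Standby, A_HALT)

mode=Standby action=A_HALT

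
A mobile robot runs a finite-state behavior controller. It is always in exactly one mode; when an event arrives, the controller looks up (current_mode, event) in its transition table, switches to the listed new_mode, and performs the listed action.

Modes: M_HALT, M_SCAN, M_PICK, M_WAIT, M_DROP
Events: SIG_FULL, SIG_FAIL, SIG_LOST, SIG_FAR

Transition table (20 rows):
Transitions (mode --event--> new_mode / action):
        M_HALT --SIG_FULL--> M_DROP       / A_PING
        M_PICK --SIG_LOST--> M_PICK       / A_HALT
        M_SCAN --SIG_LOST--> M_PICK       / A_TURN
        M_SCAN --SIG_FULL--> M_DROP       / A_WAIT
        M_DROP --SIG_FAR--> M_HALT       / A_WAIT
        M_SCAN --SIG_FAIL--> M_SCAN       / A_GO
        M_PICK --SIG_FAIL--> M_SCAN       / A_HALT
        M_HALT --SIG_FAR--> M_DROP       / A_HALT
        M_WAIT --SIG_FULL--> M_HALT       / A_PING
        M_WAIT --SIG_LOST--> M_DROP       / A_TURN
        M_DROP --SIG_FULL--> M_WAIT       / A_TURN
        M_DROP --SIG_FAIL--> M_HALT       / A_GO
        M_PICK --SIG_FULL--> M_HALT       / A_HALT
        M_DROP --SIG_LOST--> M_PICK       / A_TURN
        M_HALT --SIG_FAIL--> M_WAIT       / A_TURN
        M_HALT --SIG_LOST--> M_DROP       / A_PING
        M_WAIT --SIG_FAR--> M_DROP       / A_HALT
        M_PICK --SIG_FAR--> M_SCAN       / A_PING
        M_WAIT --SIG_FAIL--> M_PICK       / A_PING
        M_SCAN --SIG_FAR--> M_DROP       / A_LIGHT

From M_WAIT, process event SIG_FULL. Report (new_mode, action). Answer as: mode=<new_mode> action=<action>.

mode=M_HALT action=A_PING

current mode = M_WAIT; filter table to that mode:
  (M_WAIT, SIG_FULL) → (M_HALT, A_PING)  ← event matches
  (M_WAIT, SIG_LOST) → (M_DROP, A_TURN)
  (M_WAIT, SIG_FAR) → (M_DROP, A_HALT)
  (M_WAIT, SIG_FAIL) → (M_PICK, A_PING)
event = SIG_FULL selects (M_HALT, A_PING)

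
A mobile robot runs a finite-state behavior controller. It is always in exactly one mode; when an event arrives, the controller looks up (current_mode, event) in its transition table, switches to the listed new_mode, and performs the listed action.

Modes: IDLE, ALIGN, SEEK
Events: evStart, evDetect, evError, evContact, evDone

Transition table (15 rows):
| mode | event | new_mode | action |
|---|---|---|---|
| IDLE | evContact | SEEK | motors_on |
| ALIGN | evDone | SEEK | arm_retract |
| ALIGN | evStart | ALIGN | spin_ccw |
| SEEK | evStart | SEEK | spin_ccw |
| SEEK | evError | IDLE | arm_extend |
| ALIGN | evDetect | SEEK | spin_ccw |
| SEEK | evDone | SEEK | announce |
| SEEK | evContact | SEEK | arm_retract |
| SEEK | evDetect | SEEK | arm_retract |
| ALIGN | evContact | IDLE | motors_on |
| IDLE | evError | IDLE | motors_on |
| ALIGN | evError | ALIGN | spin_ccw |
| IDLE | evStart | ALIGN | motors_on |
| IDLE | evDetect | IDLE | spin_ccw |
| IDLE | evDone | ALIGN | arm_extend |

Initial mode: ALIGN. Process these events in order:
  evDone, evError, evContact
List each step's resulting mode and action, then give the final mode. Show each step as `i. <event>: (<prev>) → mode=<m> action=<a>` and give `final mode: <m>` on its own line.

1. evDone: (ALIGN) → mode=SEEK action=arm_retract
2. evError: (SEEK) → mode=IDLE action=arm_extend
3. evContact: (IDLE) → mode=SEEK action=motors_on

final mode: SEEK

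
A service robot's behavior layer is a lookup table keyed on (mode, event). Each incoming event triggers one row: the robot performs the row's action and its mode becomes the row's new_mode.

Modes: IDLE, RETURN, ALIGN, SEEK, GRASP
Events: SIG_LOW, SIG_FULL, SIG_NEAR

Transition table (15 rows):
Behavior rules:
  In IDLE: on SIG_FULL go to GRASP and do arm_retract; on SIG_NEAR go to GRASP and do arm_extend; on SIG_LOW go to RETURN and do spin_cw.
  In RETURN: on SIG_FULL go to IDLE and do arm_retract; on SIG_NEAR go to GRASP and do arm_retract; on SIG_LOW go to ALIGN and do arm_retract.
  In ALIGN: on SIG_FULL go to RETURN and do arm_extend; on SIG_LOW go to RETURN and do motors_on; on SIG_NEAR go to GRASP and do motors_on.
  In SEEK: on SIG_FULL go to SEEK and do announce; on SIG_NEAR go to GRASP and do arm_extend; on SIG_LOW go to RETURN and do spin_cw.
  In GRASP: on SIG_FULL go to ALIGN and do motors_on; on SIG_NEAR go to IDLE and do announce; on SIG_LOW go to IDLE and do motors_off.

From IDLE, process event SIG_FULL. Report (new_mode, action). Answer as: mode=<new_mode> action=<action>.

current mode = IDLE; filter table to that mode:
  (IDLE, SIG_FULL) → (GRASP, arm_retract)  ← event matches
  (IDLE, SIG_NEAR) → (GRASP, arm_extend)
  (IDLE, SIG_LOW) → (RETURN, spin_cw)
event = SIG_FULL selects (GRASP, arm_retract)

mode=GRASP action=arm_retract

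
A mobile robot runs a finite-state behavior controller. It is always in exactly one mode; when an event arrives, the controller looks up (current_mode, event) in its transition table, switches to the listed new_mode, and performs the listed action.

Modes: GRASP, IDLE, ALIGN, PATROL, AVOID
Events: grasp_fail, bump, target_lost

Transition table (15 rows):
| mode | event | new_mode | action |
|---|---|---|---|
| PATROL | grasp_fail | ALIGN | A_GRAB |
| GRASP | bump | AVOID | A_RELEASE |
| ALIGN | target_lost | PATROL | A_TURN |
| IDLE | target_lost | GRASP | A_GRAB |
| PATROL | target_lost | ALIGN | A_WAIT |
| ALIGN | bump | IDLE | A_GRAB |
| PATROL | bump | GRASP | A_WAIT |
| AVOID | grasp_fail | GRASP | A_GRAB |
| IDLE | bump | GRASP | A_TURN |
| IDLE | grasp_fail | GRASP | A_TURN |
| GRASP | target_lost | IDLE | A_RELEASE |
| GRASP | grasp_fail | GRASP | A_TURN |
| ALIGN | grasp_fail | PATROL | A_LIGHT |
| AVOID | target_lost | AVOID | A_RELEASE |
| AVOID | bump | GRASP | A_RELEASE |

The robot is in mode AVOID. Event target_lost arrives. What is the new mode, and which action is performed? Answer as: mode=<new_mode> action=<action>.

mode=AVOID action=A_RELEASE

current mode = AVOID; filter table to that mode:
  (AVOID, grasp_fail) → (GRASP, A_GRAB)
  (AVOID, target_lost) → (AVOID, A_RELEASE)  ← event matches
  (AVOID, bump) → (GRASP, A_RELEASE)
event = target_lost selects (AVOID, A_RELEASE)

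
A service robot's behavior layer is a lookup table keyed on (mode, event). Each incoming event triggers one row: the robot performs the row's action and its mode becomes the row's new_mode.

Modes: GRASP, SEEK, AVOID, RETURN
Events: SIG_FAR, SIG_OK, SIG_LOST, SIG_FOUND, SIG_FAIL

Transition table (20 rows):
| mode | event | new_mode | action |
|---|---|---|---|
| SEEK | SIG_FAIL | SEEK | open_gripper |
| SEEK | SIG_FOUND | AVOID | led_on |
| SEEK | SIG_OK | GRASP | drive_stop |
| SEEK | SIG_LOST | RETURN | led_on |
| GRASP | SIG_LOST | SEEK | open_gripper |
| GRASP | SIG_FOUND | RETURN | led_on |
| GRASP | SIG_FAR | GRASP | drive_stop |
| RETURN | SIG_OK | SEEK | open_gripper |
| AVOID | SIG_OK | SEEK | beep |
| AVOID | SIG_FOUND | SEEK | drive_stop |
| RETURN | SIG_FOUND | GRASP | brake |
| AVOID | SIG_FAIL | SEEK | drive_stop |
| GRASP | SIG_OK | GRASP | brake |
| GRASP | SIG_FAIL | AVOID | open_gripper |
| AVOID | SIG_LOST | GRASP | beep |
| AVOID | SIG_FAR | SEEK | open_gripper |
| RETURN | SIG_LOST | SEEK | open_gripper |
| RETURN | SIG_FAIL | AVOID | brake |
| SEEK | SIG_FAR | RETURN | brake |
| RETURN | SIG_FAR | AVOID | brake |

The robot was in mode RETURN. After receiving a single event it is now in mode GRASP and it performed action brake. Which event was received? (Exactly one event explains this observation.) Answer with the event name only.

SIG_FOUND

try SIG_FAR: (RETURN, SIG_FAR) → (AVOID, brake)
try SIG_OK: (RETURN, SIG_OK) → (SEEK, open_gripper)
try SIG_LOST: (RETURN, SIG_LOST) → (SEEK, open_gripper)
try SIG_FOUND: (RETURN, SIG_FOUND) → (GRASP, brake)  ← matches
try SIG_FAIL: (RETURN, SIG_FAIL) → (AVOID, brake)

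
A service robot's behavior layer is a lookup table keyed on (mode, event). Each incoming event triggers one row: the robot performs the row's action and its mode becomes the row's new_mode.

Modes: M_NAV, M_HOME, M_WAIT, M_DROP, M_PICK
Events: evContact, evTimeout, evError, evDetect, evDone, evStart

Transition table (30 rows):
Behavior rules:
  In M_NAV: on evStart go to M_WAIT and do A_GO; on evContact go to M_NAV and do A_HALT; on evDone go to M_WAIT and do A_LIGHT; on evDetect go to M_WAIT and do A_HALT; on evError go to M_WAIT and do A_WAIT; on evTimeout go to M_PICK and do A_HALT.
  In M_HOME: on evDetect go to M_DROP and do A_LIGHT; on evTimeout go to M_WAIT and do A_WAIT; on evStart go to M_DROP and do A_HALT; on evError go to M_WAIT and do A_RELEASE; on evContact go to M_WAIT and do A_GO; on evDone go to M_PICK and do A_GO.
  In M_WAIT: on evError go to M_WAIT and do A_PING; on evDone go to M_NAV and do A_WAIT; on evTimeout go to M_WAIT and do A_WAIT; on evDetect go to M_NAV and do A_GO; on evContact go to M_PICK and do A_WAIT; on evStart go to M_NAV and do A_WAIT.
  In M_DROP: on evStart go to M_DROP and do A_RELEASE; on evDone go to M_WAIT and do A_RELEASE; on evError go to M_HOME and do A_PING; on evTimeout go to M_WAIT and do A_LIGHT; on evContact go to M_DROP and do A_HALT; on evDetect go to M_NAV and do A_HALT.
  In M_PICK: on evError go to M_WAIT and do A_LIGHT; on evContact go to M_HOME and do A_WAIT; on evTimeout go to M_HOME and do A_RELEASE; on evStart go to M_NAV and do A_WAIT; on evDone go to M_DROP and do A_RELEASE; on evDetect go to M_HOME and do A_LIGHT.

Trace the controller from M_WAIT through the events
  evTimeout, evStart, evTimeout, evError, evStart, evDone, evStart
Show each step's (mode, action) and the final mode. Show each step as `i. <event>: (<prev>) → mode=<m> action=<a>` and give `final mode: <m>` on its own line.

final mode: M_NAV

1. evTimeout: (M_WAIT) → mode=M_WAIT action=A_WAIT
2. evStart: (M_WAIT) → mode=M_NAV action=A_WAIT
3. evTimeout: (M_NAV) → mode=M_PICK action=A_HALT
4. evError: (M_PICK) → mode=M_WAIT action=A_LIGHT
5. evStart: (M_WAIT) → mode=M_NAV action=A_WAIT
6. evDone: (M_NAV) → mode=M_WAIT action=A_LIGHT
7. evStart: (M_WAIT) → mode=M_NAV action=A_WAIT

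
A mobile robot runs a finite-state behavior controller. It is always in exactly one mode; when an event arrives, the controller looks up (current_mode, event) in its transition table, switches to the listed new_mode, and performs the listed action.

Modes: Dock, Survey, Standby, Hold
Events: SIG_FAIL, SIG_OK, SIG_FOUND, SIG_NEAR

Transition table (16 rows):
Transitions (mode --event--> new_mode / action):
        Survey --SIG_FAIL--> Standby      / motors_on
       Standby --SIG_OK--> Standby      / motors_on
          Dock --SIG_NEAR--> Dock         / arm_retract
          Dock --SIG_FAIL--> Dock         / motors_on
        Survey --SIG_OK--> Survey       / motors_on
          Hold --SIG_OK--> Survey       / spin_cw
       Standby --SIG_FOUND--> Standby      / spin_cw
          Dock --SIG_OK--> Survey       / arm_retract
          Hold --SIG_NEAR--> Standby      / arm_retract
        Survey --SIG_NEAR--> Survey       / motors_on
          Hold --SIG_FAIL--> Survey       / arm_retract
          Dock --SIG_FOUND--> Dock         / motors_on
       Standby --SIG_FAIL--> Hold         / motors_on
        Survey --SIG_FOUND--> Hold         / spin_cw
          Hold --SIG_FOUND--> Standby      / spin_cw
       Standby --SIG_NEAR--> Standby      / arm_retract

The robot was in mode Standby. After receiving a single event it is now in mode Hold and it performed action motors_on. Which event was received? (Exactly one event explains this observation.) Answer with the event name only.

try SIG_FAIL: (Standby, SIG_FAIL) → (Hold, motors_on)  ← matches
try SIG_OK: (Standby, SIG_OK) → (Standby, motors_on)
try SIG_FOUND: (Standby, SIG_FOUND) → (Standby, spin_cw)
try SIG_NEAR: (Standby, SIG_NEAR) → (Standby, arm_retract)

SIG_FAIL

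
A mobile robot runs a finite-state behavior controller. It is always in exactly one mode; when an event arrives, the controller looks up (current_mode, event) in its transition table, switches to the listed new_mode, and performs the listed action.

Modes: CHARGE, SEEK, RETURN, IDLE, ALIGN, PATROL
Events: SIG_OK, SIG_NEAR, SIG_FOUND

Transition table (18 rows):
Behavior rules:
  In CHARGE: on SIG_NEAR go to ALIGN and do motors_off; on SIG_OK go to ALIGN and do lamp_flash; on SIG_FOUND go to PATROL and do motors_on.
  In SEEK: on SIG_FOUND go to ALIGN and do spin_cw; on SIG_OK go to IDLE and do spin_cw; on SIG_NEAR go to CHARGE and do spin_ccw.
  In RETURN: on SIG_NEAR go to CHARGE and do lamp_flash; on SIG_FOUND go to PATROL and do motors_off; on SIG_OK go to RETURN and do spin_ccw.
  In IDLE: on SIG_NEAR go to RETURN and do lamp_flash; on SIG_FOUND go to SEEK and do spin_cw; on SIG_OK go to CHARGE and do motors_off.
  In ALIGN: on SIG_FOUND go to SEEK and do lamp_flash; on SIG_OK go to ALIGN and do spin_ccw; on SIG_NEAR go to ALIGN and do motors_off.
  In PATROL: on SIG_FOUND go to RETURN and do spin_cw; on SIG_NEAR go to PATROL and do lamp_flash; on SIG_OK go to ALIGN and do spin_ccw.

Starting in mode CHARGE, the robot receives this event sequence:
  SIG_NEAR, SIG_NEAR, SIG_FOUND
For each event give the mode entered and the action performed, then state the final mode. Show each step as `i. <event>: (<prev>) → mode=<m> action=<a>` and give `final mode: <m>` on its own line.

final mode: SEEK

1. SIG_NEAR: (CHARGE) → mode=ALIGN action=motors_off
2. SIG_NEAR: (ALIGN) → mode=ALIGN action=motors_off
3. SIG_FOUND: (ALIGN) → mode=SEEK action=lamp_flash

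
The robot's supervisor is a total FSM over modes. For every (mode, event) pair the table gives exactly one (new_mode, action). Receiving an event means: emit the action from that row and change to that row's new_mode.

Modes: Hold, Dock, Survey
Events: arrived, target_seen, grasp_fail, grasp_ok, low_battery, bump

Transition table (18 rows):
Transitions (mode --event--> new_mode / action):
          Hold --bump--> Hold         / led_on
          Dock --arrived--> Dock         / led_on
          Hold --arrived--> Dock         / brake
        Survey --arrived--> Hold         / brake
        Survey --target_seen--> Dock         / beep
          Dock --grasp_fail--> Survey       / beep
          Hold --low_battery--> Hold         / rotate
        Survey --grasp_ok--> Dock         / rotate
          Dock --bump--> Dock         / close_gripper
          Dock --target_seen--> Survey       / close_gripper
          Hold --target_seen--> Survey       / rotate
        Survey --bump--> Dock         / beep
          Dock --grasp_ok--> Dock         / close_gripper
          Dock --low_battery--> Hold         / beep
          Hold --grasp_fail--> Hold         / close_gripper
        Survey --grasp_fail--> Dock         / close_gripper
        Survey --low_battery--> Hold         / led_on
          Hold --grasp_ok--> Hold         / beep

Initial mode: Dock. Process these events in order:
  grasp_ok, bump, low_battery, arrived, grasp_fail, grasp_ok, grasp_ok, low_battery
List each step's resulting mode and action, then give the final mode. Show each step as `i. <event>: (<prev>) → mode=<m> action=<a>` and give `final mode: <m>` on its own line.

1. grasp_ok: (Dock) → mode=Dock action=close_gripper
2. bump: (Dock) → mode=Dock action=close_gripper
3. low_battery: (Dock) → mode=Hold action=beep
4. arrived: (Hold) → mode=Dock action=brake
5. grasp_fail: (Dock) → mode=Survey action=beep
6. grasp_ok: (Survey) → mode=Dock action=rotate
7. grasp_ok: (Dock) → mode=Dock action=close_gripper
8. low_battery: (Dock) → mode=Hold action=beep

final mode: Hold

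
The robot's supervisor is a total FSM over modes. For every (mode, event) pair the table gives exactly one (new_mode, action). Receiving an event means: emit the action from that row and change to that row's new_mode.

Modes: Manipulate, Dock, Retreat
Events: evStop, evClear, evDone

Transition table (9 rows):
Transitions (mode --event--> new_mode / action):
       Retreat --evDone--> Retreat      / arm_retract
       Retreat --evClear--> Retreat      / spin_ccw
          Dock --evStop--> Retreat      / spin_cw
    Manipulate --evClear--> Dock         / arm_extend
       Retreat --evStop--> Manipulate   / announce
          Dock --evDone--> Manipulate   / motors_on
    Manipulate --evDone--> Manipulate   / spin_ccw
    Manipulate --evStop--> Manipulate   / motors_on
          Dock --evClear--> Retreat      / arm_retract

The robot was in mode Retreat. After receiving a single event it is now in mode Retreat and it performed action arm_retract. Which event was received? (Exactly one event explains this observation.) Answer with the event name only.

try evStop: (Retreat, evStop) → (Manipulate, announce)
try evClear: (Retreat, evClear) → (Retreat, spin_ccw)
try evDone: (Retreat, evDone) → (Retreat, arm_retract)  ← matches

evDone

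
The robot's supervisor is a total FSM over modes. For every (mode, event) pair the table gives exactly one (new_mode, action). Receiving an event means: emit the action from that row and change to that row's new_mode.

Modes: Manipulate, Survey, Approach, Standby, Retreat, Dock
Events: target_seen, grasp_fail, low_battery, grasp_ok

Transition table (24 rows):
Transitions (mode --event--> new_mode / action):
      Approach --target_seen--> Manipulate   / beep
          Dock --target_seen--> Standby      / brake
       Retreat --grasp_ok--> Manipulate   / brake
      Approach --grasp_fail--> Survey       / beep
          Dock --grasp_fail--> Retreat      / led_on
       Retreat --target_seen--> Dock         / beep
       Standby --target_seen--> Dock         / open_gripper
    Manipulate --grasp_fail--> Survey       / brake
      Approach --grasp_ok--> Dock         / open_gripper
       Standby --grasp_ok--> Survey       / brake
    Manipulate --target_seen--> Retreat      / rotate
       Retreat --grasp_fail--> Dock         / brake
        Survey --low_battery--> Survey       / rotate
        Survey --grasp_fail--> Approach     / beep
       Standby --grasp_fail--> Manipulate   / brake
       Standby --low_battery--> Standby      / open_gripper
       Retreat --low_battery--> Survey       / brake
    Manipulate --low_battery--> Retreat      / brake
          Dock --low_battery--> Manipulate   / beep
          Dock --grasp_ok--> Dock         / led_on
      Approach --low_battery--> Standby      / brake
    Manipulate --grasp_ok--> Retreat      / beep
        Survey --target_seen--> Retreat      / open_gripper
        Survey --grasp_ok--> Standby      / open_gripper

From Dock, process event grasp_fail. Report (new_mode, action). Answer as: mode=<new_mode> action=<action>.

mode=Retreat action=led_on

current mode = Dock; filter table to that mode:
  (Dock, target_seen) → (Standby, brake)
  (Dock, grasp_fail) → (Retreat, led_on)  ← event matches
  (Dock, low_battery) → (Manipulate, beep)
  (Dock, grasp_ok) → (Dock, led_on)
event = grasp_fail selects (Retreat, led_on)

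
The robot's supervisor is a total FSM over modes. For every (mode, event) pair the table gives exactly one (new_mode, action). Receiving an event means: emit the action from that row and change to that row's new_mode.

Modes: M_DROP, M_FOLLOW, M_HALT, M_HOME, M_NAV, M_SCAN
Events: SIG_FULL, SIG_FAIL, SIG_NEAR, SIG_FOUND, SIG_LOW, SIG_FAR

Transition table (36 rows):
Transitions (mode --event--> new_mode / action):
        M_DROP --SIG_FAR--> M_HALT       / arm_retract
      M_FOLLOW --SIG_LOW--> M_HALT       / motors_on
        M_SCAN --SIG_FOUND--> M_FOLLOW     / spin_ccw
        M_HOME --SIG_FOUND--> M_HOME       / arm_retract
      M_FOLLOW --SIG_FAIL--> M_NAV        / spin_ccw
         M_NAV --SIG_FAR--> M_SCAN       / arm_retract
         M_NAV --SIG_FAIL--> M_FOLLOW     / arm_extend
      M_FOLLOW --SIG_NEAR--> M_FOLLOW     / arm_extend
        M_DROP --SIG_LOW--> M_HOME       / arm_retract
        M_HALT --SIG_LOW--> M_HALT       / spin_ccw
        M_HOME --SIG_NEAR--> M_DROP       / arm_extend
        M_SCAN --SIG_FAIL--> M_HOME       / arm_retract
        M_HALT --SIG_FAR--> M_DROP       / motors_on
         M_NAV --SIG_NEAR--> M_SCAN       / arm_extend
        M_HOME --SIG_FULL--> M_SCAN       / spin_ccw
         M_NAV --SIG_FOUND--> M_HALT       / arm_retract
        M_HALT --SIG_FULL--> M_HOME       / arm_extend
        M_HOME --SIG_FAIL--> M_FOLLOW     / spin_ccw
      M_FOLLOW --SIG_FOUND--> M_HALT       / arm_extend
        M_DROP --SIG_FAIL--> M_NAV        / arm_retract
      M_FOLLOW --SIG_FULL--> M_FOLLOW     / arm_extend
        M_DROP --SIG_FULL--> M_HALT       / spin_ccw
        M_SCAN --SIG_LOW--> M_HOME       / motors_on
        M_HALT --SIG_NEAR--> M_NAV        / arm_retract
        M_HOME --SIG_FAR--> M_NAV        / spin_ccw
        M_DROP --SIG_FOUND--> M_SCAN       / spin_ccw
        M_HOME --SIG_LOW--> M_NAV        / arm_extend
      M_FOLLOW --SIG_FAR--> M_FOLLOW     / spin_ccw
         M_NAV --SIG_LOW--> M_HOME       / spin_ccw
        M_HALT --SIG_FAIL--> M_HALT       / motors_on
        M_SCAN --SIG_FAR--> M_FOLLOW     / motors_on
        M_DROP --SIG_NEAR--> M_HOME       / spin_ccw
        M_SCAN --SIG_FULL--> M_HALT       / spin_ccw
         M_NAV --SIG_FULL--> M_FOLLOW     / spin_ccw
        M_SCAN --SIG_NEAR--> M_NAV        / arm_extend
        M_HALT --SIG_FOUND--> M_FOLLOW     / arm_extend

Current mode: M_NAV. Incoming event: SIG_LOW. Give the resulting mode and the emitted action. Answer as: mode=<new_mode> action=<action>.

mode=M_HOME action=spin_ccw

current mode = M_NAV; filter table to that mode:
  (M_NAV, SIG_FAR) → (M_SCAN, arm_retract)
  (M_NAV, SIG_FAIL) → (M_FOLLOW, arm_extend)
  (M_NAV, SIG_NEAR) → (M_SCAN, arm_extend)
  (M_NAV, SIG_FOUND) → (M_HALT, arm_retract)
  (M_NAV, SIG_LOW) → (M_HOME, spin_ccw)  ← event matches
  (M_NAV, SIG_FULL) → (M_FOLLOW, spin_ccw)
event = SIG_LOW selects (M_HOME, spin_ccw)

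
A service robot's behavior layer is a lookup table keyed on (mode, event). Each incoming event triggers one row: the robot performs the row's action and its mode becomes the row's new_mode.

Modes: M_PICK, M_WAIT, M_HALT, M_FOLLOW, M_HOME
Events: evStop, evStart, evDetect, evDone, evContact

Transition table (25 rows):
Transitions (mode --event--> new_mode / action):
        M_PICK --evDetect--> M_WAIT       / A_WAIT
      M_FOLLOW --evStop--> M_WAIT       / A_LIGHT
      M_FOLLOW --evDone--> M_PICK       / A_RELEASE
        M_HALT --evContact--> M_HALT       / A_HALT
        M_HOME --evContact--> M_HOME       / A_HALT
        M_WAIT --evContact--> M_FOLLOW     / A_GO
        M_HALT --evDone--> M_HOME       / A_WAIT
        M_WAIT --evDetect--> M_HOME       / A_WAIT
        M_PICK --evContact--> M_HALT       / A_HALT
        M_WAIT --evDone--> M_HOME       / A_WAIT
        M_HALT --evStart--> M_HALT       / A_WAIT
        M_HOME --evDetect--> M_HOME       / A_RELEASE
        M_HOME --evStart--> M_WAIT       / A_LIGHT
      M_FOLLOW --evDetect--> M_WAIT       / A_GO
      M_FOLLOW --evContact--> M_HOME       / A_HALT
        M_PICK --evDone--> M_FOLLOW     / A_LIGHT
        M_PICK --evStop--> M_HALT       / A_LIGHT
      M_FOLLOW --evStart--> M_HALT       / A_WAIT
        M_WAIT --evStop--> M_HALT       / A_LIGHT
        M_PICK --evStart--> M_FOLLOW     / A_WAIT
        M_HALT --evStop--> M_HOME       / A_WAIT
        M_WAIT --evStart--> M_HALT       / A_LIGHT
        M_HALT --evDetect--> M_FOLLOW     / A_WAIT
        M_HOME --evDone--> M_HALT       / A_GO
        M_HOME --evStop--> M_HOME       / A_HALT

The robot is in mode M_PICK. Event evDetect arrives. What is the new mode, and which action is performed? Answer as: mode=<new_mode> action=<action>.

mode=M_WAIT action=A_WAIT

current mode = M_PICK; filter table to that mode:
  (M_PICK, evDetect) → (M_WAIT, A_WAIT)  ← event matches
  (M_PICK, evContact) → (M_HALT, A_HALT)
  (M_PICK, evDone) → (M_FOLLOW, A_LIGHT)
  (M_PICK, evStop) → (M_HALT, A_LIGHT)
  (M_PICK, evStart) → (M_FOLLOW, A_WAIT)
event = evDetect selects (M_WAIT, A_WAIT)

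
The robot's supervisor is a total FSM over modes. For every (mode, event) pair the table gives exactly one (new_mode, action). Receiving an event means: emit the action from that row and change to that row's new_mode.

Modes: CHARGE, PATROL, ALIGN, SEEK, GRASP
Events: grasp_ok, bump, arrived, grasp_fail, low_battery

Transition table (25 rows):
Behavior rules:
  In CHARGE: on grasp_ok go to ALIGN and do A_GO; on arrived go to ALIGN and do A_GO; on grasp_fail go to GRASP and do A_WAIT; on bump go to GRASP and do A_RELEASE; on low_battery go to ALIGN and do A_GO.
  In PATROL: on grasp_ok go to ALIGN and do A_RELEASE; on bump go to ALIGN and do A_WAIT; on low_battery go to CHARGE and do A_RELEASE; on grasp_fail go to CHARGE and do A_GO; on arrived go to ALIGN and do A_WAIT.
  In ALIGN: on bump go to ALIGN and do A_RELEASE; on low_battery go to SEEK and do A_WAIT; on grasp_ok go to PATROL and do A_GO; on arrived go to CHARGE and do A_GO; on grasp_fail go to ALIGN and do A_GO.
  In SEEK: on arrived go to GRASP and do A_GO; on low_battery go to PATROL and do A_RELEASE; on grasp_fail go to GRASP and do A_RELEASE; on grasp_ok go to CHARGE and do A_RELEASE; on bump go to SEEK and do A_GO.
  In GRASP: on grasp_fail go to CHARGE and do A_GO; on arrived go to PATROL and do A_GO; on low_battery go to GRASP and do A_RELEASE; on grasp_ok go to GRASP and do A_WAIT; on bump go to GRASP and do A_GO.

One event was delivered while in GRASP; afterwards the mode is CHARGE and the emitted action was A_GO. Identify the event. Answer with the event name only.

grasp_fail

try grasp_ok: (GRASP, grasp_ok) → (GRASP, A_WAIT)
try bump: (GRASP, bump) → (GRASP, A_GO)
try arrived: (GRASP, arrived) → (PATROL, A_GO)
try grasp_fail: (GRASP, grasp_fail) → (CHARGE, A_GO)  ← matches
try low_battery: (GRASP, low_battery) → (GRASP, A_RELEASE)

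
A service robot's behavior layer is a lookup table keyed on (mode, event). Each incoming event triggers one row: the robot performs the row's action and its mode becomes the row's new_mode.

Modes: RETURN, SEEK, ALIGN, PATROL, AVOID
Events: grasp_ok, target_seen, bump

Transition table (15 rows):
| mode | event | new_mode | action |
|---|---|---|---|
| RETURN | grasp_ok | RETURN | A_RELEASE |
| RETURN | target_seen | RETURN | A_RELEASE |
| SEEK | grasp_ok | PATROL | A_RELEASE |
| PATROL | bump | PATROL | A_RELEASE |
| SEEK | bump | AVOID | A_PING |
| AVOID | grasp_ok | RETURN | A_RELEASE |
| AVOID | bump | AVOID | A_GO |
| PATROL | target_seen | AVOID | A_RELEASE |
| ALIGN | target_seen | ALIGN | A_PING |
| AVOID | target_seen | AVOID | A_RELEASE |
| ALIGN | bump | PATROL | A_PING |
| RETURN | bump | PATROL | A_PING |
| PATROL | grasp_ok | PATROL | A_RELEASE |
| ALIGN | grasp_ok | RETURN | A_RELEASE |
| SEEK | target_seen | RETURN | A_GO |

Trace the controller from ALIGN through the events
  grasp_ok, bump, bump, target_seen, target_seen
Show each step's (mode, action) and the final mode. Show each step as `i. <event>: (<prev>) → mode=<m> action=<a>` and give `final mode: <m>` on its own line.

1. grasp_ok: (ALIGN) → mode=RETURN action=A_RELEASE
2. bump: (RETURN) → mode=PATROL action=A_PING
3. bump: (PATROL) → mode=PATROL action=A_RELEASE
4. target_seen: (PATROL) → mode=AVOID action=A_RELEASE
5. target_seen: (AVOID) → mode=AVOID action=A_RELEASE

final mode: AVOID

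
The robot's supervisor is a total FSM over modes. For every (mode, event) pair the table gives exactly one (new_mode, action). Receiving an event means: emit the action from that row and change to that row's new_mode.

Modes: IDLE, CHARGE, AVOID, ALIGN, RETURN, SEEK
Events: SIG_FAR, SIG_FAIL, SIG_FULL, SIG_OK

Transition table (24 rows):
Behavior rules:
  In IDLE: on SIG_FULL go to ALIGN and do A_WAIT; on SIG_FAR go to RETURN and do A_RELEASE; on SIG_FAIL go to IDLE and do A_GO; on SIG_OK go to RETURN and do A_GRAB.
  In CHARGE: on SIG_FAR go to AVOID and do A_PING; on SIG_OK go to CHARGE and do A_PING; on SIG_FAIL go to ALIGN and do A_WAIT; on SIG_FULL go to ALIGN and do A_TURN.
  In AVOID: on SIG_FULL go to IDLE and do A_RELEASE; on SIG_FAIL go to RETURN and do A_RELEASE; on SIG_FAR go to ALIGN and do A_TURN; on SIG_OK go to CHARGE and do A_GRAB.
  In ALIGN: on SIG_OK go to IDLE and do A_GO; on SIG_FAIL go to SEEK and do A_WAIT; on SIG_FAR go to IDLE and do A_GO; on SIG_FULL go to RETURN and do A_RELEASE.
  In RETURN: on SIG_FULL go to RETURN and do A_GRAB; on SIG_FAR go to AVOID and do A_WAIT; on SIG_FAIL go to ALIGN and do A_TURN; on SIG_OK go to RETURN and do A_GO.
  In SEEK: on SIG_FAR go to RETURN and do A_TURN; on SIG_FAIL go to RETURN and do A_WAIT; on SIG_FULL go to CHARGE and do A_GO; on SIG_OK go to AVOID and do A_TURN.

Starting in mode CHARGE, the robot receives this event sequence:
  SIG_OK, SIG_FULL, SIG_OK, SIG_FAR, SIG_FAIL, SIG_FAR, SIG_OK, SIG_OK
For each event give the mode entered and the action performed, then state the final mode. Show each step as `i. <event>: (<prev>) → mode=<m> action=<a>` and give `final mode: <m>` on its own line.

final mode: RETURN

1. SIG_OK: (CHARGE) → mode=CHARGE action=A_PING
2. SIG_FULL: (CHARGE) → mode=ALIGN action=A_TURN
3. SIG_OK: (ALIGN) → mode=IDLE action=A_GO
4. SIG_FAR: (IDLE) → mode=RETURN action=A_RELEASE
5. SIG_FAIL: (RETURN) → mode=ALIGN action=A_TURN
6. SIG_FAR: (ALIGN) → mode=IDLE action=A_GO
7. SIG_OK: (IDLE) → mode=RETURN action=A_GRAB
8. SIG_OK: (RETURN) → mode=RETURN action=A_GO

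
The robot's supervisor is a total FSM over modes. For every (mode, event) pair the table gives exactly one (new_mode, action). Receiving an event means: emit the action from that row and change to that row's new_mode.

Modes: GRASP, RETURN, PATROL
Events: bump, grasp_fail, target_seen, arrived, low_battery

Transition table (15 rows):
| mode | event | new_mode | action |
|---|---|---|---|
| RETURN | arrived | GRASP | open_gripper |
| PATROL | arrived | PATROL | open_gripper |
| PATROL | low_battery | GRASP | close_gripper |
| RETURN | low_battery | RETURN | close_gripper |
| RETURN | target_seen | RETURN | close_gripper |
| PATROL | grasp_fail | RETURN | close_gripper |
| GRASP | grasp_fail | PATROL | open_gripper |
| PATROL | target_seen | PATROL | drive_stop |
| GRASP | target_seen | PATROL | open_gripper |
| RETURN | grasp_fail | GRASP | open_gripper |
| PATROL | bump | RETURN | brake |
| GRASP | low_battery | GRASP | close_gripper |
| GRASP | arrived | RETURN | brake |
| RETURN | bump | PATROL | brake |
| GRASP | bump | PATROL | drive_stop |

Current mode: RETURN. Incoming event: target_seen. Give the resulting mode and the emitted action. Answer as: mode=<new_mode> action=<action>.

current mode = RETURN; filter table to that mode:
  (RETURN, arrived) → (GRASP, open_gripper)
  (RETURN, low_battery) → (RETURN, close_gripper)
  (RETURN, target_seen) → (RETURN, close_gripper)  ← event matches
  (RETURN, grasp_fail) → (GRASP, open_gripper)
  (RETURN, bump) → (PATROL, brake)
event = target_seen selects (RETURN, close_gripper)

mode=RETURN action=close_gripper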